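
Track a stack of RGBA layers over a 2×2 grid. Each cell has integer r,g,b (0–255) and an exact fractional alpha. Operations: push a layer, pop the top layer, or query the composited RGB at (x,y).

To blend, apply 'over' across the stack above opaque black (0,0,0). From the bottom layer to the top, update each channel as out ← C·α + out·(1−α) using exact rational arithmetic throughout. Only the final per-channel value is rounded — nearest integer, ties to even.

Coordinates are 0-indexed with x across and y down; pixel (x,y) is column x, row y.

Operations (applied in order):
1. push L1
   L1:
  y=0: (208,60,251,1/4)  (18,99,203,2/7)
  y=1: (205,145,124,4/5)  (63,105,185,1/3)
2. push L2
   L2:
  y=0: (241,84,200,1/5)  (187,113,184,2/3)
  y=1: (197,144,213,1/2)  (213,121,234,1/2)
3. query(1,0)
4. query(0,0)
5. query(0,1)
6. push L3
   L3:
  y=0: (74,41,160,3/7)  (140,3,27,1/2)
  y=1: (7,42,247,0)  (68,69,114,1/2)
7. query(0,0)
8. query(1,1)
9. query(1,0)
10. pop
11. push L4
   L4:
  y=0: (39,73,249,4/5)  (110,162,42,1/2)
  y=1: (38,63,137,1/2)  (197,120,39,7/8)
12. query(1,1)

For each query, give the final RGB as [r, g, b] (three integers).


query (1,0) [L1,L2] — begin 0,0,0
after L1 α=2/7: [36/7, 198/7, 58]
after L2 α=2/3: [2654/21, 1780/21, 142]
= [126, 85, 142]

at x=0,y=0 over L1,L2:
L1 α=1/4: [52, 15, 251/4]
L2 α=1/5: [449/5, 144/5, 451/5]
→ [90, 29, 90]

query (0,1) [L1,L2] — begin 0,0,0
+L1 (α=4/5) → [164, 116, 496/5]
+L2 (α=1/2) → [361/2, 130, 1561/10]
= [180, 130, 156]

at x=0,y=0 over L1,L2,L3:
+L1 (α=1/4) → [52, 15, 251/4]
+L2 (α=1/5) → [449/5, 144/5, 451/5]
+L3 (α=3/7) → [2906/35, 1191/35, 4204/35]
→ [83, 34, 120]

(1,1) stack=L1,L2,L3; from [0,0,0]:
after L1 α=1/3: [21, 35, 185/3]
after L2 α=1/2: [117, 78, 887/6]
after L3 α=1/2: [185/2, 147/2, 1571/12]
→ [92, 74, 131]

query (1,0) [L1,L2,L3] — begin 0,0,0
+L1 (α=2/7) → [36/7, 198/7, 58]
+L2 (α=2/3) → [2654/21, 1780/21, 142]
+L3 (α=1/2) → [2797/21, 1843/42, 169/2]
→ [133, 44, 84]

at x=1,y=1 over L1,L2,L4:
+L1 (α=1/3) → [21, 35, 185/3]
+L2 (α=1/2) → [117, 78, 887/6]
+L4 (α=7/8) → [187, 459/4, 2525/48]
= [187, 115, 53]


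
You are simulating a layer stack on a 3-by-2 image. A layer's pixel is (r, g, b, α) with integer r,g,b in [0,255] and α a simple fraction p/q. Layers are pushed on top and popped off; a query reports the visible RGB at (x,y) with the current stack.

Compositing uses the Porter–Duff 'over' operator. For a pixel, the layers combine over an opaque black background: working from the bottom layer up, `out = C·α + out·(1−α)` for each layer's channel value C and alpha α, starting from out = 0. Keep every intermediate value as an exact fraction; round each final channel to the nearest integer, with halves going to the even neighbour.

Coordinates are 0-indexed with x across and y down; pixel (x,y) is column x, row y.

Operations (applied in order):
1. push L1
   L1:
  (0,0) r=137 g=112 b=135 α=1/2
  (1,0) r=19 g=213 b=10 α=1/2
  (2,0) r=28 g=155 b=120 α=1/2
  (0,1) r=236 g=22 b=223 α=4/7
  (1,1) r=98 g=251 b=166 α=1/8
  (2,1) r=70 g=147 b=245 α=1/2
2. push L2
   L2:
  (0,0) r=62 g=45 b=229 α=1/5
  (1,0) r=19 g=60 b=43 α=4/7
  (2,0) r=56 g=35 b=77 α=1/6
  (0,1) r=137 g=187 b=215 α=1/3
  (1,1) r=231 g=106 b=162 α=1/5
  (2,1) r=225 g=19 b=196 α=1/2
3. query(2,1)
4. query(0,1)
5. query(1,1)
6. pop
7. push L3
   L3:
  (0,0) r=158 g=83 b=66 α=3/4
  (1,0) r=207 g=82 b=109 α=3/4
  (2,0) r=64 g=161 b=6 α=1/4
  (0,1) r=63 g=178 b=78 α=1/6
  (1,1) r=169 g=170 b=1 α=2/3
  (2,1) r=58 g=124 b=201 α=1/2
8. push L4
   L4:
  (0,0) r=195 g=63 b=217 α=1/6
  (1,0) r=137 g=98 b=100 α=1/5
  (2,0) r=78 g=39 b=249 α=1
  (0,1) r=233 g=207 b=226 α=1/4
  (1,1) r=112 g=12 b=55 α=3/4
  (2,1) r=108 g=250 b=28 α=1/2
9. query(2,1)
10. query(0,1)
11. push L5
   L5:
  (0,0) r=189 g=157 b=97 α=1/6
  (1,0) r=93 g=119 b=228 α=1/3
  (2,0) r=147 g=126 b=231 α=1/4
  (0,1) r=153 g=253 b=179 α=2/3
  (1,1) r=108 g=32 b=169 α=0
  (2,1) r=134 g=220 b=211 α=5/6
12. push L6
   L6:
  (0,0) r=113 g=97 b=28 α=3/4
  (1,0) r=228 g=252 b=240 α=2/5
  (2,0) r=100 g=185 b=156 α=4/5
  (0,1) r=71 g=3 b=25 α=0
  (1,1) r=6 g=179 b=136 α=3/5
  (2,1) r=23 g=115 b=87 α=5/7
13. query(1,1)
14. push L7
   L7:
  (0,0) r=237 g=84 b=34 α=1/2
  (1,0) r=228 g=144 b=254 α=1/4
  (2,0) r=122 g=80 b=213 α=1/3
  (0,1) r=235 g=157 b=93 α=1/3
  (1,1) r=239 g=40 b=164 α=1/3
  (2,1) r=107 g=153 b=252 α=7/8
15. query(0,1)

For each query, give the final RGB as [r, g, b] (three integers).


(2,1) stack=L1,L2; from [0,0,0]:
L1 α=1/2: [35, 147/2, 245/2]
L2 α=1/2: [130, 185/4, 637/4]
rounded: [130, 46, 159]

(0,1) stack=L1,L2; from [0,0,0]:
after L1 α=4/7: [944/7, 88/7, 892/7]
after L2 α=1/3: [949/7, 495/7, 3289/21]
→ [136, 71, 157]

(1,1) stack=L1,L2; from [0,0,0]:
+L1 (α=1/8) → [49/4, 251/8, 83/4]
+L2 (α=1/5) → [56, 463/10, 49]
→ [56, 46, 49]

(2,1) stack=L1,L3,L4; from [0,0,0]:
after L1 α=1/2: [35, 147/2, 245/2]
after L3 α=1/2: [93/2, 395/4, 647/4]
after L4 α=1/2: [309/4, 1395/8, 759/8]
= [77, 174, 95]

at x=0,y=1 over L1,L3,L4:
L1 α=4/7: [944/7, 88/7, 892/7]
L3 α=1/6: [5161/42, 281/7, 2503/21]
L4 α=1/4: [8423/56, 573/7, 4085/28]
→ [150, 82, 146]

(1,1) stack=L1,L3,L4,L5,L6; from [0,0,0]:
after L1 α=1/8: [49/4, 251/8, 83/4]
after L3 α=2/3: [467/4, 2971/24, 91/12]
after L4 α=3/4: [1811/16, 3835/96, 2071/48]
after L5 α=0: [1811/16, 3835/96, 2071/48]
after L6 α=3/5: [391/8, 29611/240, 11863/120]
= [49, 123, 99]

at x=0,y=1 over L1,L3,L4,L5,L6,L7:
after L1 α=4/7: [944/7, 88/7, 892/7]
after L3 α=1/6: [5161/42, 281/7, 2503/21]
after L4 α=1/4: [8423/56, 573/7, 4085/28]
after L5 α=2/3: [25559/168, 4115/21, 4703/28]
after L6 α=0: [25559/168, 4115/21, 4703/28]
after L7 α=1/3: [45299/252, 11527/63, 6005/42]
= [180, 183, 143]


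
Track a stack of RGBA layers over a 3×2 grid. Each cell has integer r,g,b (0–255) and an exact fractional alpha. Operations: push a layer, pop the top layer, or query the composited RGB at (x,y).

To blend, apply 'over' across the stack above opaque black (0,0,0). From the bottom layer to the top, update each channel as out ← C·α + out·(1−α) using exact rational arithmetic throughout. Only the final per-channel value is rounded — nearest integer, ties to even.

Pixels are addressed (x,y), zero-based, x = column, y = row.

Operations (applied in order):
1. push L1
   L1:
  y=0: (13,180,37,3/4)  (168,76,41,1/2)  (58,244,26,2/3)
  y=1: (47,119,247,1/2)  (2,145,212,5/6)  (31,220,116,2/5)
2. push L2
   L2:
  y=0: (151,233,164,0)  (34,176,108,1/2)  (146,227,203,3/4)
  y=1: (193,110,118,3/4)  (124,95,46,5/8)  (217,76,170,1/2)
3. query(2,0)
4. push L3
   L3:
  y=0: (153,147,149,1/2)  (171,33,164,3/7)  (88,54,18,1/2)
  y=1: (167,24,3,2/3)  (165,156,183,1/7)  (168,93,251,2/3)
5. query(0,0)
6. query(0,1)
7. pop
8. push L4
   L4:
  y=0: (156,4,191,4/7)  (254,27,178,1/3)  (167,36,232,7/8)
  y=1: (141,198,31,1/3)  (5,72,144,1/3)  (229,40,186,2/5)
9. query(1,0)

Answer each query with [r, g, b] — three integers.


at x=2,y=0 over L1,L2:
after L1 α=2/3: [116/3, 488/3, 52/3]
after L2 α=3/4: [715/6, 2531/12, 1879/12]
= [119, 211, 157]

at x=0,y=0 over L1,L2,L3:
after L1 α=3/4: [39/4, 135, 111/4]
after L2 α=0: [39/4, 135, 111/4]
after L3 α=1/2: [651/8, 141, 707/8]
= [81, 141, 88]

(0,1) stack=L1,L2,L3; from [0,0,0]:
L1 α=1/2: [47/2, 119/2, 247/2]
L2 α=3/4: [1205/8, 779/8, 955/8]
L3 α=2/3: [3877/24, 1163/24, 1003/24]
= [162, 48, 42]

at x=1,y=0 over L1,L2,L4:
+L1 (α=1/2) → [84, 38, 41/2]
+L2 (α=1/2) → [59, 107, 257/4]
+L4 (α=1/3) → [124, 241/3, 613/6]
rounded: [124, 80, 102]


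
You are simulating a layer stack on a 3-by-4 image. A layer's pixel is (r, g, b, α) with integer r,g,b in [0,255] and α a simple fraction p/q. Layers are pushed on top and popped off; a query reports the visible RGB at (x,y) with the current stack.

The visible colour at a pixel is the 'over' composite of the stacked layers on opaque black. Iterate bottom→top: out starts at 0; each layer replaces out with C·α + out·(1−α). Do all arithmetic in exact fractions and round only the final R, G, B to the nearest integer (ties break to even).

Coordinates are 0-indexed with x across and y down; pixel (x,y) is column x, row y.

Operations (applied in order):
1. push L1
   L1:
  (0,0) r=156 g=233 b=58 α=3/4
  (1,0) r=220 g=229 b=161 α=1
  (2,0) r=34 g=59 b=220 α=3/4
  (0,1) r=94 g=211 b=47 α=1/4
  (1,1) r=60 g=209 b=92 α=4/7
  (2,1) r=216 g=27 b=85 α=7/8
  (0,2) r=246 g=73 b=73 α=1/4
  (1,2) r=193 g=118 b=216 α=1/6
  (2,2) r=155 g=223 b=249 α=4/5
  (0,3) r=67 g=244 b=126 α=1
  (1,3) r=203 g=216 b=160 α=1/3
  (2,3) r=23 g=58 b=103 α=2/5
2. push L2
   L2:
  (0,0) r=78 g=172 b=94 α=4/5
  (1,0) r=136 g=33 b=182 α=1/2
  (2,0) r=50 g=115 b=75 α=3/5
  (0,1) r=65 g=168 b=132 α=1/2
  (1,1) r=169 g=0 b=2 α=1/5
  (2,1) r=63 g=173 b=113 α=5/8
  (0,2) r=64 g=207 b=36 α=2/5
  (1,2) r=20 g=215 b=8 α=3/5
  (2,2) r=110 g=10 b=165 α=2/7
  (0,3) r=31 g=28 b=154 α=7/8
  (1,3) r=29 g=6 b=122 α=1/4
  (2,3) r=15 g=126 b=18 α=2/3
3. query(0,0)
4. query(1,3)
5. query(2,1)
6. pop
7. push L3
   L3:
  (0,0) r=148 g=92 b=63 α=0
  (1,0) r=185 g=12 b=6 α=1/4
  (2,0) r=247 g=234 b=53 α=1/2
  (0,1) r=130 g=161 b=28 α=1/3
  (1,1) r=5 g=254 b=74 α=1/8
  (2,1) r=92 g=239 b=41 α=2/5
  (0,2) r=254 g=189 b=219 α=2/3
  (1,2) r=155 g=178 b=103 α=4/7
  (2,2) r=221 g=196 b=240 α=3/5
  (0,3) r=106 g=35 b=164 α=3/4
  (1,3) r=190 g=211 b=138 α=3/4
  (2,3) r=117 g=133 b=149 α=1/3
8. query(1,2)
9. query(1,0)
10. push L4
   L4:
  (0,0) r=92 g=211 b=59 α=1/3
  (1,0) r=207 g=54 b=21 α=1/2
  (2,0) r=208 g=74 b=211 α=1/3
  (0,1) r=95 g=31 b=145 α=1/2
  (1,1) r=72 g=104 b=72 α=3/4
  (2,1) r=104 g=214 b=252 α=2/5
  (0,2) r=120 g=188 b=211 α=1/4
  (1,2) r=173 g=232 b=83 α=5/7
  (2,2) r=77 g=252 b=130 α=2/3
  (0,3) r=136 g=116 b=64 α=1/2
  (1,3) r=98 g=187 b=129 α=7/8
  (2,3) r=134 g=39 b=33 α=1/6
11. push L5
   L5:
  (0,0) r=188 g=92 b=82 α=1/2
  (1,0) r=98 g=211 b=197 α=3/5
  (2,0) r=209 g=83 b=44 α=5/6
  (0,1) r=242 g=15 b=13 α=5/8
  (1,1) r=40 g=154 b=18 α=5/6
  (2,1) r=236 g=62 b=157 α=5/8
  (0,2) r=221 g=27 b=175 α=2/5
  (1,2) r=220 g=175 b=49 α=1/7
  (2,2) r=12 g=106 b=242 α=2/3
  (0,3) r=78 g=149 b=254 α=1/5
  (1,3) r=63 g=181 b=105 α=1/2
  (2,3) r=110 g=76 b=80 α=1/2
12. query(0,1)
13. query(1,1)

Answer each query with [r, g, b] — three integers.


(0,0) stack=L1,L2; from [0,0,0]:
+L1 (α=3/4) → [117, 699/4, 87/2]
+L2 (α=4/5) → [429/5, 3451/20, 839/10]
= [86, 173, 84]

query (1,3) [L1,L2] — begin 0,0,0
L1 α=1/3: [203/3, 72, 160/3]
L2 α=1/4: [58, 111/2, 141/2]
rounded: [58, 56, 70]

query (2,1) [L1,L2] — begin 0,0,0
+L1 (α=7/8) → [189, 189/8, 595/8]
+L2 (α=5/8) → [441/4, 7487/64, 6305/64]
→ [110, 117, 99]

at x=1,y=2 over L1,L3:
L1 α=1/6: [193/6, 59/3, 36]
L3 α=4/7: [1433/14, 771/7, 520/7]
rounded: [102, 110, 74]

query (1,0) [L1,L3] — begin 0,0,0
L1 α=1: [220, 229, 161]
L3 α=1/4: [845/4, 699/4, 489/4]
rounded: [211, 175, 122]

(0,1) stack=L1,L3,L4,L5; from [0,0,0]:
after L1 α=1/4: [47/2, 211/4, 47/4]
after L3 α=1/3: [59, 533/6, 103/6]
after L4 α=1/2: [77, 719/12, 973/12]
after L5 α=5/8: [1441/8, 1019/32, 1233/32]
= [180, 32, 39]

query (1,1) [L1,L3,L4,L5] — begin 0,0,0
L1 α=4/7: [240/7, 836/7, 368/7]
L3 α=1/8: [245/8, 545/4, 221/4]
L4 α=3/4: [1973/32, 1793/16, 1085/16]
L5 α=5/6: [2791/64, 14113/96, 2525/96]
→ [44, 147, 26]


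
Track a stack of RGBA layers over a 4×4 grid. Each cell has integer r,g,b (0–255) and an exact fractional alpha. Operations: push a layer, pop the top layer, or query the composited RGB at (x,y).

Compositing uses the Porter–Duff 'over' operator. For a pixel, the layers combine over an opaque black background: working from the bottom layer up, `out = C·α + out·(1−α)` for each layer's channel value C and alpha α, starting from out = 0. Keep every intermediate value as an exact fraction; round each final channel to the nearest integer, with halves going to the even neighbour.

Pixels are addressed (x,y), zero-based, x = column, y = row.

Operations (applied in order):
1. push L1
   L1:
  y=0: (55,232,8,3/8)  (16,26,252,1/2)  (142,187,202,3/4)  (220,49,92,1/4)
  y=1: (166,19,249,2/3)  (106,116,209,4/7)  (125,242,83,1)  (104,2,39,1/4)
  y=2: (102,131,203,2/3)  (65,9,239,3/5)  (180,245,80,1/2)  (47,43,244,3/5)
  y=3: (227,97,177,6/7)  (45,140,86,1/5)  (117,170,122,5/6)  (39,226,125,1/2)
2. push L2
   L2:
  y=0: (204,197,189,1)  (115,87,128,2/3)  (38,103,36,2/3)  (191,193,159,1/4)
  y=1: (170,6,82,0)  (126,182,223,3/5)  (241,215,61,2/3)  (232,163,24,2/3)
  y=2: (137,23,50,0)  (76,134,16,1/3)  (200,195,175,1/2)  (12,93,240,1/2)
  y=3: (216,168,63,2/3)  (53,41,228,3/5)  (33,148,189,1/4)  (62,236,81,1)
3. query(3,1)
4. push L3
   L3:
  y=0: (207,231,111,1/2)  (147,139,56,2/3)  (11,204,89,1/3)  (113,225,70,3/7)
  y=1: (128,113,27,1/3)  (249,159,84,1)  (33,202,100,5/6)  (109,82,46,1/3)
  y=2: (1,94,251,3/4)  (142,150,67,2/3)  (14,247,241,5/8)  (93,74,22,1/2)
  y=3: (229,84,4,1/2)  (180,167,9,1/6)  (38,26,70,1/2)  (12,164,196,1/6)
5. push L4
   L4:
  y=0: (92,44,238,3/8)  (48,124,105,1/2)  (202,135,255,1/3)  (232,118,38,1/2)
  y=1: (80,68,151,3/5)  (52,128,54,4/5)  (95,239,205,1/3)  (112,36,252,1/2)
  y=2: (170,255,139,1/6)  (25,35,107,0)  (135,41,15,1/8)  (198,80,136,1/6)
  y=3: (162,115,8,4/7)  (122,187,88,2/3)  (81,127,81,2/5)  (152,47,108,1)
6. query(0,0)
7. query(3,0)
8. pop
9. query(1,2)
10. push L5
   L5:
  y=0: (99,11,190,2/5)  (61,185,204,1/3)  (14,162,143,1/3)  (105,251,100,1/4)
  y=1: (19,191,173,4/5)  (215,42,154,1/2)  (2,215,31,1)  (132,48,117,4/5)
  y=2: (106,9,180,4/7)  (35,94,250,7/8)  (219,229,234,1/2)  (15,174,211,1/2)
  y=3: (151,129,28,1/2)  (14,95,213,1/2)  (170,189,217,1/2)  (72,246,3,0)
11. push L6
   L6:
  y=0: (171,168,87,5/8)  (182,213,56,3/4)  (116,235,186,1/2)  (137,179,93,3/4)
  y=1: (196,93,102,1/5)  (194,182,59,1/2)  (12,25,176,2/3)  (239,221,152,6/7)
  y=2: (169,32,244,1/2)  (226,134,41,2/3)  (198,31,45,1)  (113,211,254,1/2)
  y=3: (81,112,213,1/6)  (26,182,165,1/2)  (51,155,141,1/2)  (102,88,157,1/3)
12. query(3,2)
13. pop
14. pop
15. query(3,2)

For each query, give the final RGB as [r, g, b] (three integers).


query (3,1) [L1,L2] — begin 0,0,0
+L1 (α=1/4) → [26, 1/2, 39/4]
+L2 (α=2/3) → [490/3, 653/6, 77/4]
rounded: [163, 109, 19]

at x=0,y=0 over L1,L2,L3,L4:
after L1 α=3/8: [165/8, 87, 3]
after L2 α=1: [204, 197, 189]
after L3 α=1/2: [411/2, 214, 150]
after L4 α=3/8: [2607/16, 601/4, 183]
→ [163, 150, 183]

(3,0) stack=L1,L2,L3,L4; from [0,0,0]:
+L1 (α=1/4) → [55, 49/4, 23]
+L2 (α=1/4) → [89, 919/16, 57]
+L3 (α=3/7) → [695/7, 517/4, 438/7]
+L4 (α=1/2) → [2319/14, 989/8, 352/7]
→ [166, 124, 50]

at x=1,y=2 over L1,L2,L3:
L1 α=3/5: [39, 27/5, 717/5]
L2 α=1/3: [154/3, 724/15, 1514/15]
L3 α=2/3: [1006/9, 5224/45, 3524/45]
= [112, 116, 78]

at x=3,y=2 over L1,L2,L3,L5,L6:
+L1 (α=3/5) → [141/5, 129/5, 732/5]
+L2 (α=1/2) → [201/10, 297/5, 966/5]
+L3 (α=1/2) → [1131/20, 667/10, 538/5]
+L5 (α=1/2) → [1431/40, 2407/20, 1593/10]
+L6 (α=1/2) → [5951/80, 6627/40, 4133/20]
rounded: [74, 166, 207]

(3,2) stack=L1,L2,L3; from [0,0,0]:
L1 α=3/5: [141/5, 129/5, 732/5]
L2 α=1/2: [201/10, 297/5, 966/5]
L3 α=1/2: [1131/20, 667/10, 538/5]
rounded: [57, 67, 108]


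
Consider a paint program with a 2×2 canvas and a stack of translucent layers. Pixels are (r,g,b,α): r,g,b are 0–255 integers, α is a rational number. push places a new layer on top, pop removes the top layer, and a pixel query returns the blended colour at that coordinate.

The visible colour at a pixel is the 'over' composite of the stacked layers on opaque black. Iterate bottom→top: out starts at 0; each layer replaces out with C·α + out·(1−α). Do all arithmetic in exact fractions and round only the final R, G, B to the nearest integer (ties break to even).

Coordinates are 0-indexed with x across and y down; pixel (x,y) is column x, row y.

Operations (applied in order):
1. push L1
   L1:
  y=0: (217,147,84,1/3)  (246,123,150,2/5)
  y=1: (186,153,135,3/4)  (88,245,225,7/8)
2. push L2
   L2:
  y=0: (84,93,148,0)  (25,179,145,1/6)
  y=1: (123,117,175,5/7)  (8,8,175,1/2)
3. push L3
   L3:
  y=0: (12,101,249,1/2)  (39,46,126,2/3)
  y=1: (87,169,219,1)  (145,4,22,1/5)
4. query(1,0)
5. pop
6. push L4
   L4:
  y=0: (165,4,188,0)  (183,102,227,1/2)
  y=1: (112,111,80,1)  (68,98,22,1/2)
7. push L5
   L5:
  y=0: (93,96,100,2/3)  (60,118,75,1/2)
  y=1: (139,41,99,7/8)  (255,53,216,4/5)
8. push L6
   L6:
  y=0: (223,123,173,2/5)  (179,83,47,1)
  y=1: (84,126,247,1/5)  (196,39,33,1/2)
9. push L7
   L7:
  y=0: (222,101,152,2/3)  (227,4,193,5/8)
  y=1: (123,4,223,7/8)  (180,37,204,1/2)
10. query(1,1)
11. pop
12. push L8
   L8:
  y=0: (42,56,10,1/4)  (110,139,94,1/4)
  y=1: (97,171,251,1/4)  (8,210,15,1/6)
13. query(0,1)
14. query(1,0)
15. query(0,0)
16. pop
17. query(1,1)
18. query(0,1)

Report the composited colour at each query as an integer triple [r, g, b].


query (1,0) [L1,L2,L3] — begin 0,0,0
+L1 (α=2/5) → [492/5, 246/5, 60]
+L2 (α=1/6) → [517/6, 425/6, 445/6]
+L3 (α=2/3) → [985/18, 977/18, 1957/18]
= [55, 54, 109]

query (1,1) [L1,L2,L4,L5,L6,L7] — begin 0,0,0
L1 α=7/8: [77, 1715/8, 1575/8]
L2 α=1/2: [85/2, 1779/16, 2975/16]
L4 α=1/2: [221/4, 3347/32, 3327/32]
L5 α=4/5: [4301/20, 10131/160, 6195/32]
L6 α=1/2: [8221/40, 16371/320, 7251/64]
L7 α=1/2: [15421/80, 28211/640, 20307/128]
rounded: [193, 44, 159]

at x=0,y=1 over L1,L2,L4,L5,L6,L8:
after L1 α=3/4: [279/2, 459/4, 405/4]
after L2 α=5/7: [894/7, 1629/14, 2155/14]
after L4 α=1: [112, 111, 80]
after L5 α=7/8: [1085/8, 199/4, 773/8]
after L6 α=1/5: [1253/10, 65, 1267/10]
after L8 α=1/4: [4729/40, 183/2, 6311/40]
= [118, 92, 158]

query (1,0) [L1,L2,L4,L5,L6,L8] — begin 0,0,0
+L1 (α=2/5) → [492/5, 246/5, 60]
+L2 (α=1/6) → [517/6, 425/6, 445/6]
+L4 (α=1/2) → [1615/12, 1037/12, 1807/12]
+L5 (α=1/2) → [2335/24, 2453/24, 2707/24]
+L6 (α=1) → [179, 83, 47]
+L8 (α=1/4) → [647/4, 97, 235/4]
= [162, 97, 59]

at x=0,y=0 over L1,L2,L4,L5,L6,L8:
after L1 α=1/3: [217/3, 49, 28]
after L2 α=0: [217/3, 49, 28]
after L4 α=0: [217/3, 49, 28]
after L5 α=2/3: [775/9, 241/3, 76]
after L6 α=2/5: [2113/15, 487/5, 574/5]
after L8 α=1/4: [2323/20, 1741/20, 443/5]
→ [116, 87, 89]

query (1,1) [L1,L2,L4,L5,L6] — begin 0,0,0
+L1 (α=7/8) → [77, 1715/8, 1575/8]
+L2 (α=1/2) → [85/2, 1779/16, 2975/16]
+L4 (α=1/2) → [221/4, 3347/32, 3327/32]
+L5 (α=4/5) → [4301/20, 10131/160, 6195/32]
+L6 (α=1/2) → [8221/40, 16371/320, 7251/64]
→ [206, 51, 113]

query (0,1) [L1,L2,L4,L5,L6] — begin 0,0,0
+L1 (α=3/4) → [279/2, 459/4, 405/4]
+L2 (α=5/7) → [894/7, 1629/14, 2155/14]
+L4 (α=1) → [112, 111, 80]
+L5 (α=7/8) → [1085/8, 199/4, 773/8]
+L6 (α=1/5) → [1253/10, 65, 1267/10]
→ [125, 65, 127]


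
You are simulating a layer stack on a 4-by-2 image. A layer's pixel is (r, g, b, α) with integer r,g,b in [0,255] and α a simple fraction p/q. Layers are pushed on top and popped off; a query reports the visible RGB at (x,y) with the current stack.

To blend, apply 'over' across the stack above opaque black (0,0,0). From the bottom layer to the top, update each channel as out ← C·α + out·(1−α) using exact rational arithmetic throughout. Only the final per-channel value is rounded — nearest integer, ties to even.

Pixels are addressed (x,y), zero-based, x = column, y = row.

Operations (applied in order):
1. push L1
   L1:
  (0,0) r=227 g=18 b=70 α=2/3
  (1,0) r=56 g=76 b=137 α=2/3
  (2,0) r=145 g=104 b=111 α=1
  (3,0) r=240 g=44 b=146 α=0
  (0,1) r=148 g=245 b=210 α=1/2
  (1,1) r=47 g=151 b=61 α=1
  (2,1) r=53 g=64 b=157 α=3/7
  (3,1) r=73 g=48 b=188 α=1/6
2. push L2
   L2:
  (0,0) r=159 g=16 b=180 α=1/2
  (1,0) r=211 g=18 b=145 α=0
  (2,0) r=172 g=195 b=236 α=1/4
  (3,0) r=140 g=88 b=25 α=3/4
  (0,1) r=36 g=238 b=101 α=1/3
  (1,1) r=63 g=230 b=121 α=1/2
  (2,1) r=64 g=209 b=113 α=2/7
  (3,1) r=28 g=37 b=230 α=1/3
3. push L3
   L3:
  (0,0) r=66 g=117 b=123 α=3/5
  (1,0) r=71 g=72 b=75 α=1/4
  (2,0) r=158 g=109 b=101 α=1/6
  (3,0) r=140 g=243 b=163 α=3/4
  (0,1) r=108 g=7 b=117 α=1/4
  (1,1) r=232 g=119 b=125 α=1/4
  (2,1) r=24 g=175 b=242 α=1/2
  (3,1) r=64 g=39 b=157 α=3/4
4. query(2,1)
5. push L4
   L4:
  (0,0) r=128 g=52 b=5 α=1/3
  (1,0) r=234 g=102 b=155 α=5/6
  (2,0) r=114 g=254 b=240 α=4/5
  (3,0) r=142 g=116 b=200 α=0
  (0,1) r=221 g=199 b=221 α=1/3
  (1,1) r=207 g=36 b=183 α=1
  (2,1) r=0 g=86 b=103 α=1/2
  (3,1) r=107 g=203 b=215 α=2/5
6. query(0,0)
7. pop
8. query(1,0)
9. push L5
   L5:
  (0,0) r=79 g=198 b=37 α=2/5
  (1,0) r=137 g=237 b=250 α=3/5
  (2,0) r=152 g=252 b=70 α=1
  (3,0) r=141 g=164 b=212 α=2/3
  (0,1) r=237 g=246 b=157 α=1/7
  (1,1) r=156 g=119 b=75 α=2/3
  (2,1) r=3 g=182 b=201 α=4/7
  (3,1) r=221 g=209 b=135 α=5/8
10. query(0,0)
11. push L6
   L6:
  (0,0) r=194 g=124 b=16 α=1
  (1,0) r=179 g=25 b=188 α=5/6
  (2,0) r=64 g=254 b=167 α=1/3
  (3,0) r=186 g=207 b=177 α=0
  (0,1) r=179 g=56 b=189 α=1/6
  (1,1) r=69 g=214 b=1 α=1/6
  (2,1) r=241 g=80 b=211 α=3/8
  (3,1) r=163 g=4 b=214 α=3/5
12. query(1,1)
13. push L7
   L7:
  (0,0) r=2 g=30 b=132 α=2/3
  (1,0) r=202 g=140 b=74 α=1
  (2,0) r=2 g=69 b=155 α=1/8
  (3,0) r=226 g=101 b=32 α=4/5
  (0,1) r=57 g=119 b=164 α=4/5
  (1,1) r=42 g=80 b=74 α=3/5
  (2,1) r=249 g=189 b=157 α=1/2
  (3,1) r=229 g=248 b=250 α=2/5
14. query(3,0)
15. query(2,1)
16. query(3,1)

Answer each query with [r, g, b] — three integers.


query (2,1) [L1,L2,L3] — begin 0,0,0
+L1 (α=3/7) → [159/7, 192/7, 471/7]
+L2 (α=2/7) → [1691/49, 3886/49, 3937/49]
+L3 (α=1/2) → [2867/98, 12461/98, 15795/98]
= [29, 127, 161]

(0,0) stack=L1,L2,L3,L4; from [0,0,0]:
L1 α=2/3: [454/3, 12, 140/3]
L2 α=1/2: [931/6, 14, 340/3]
L3 α=3/5: [305/3, 379/5, 1787/15]
L4 α=1/3: [994/9, 1018/15, 3649/45]
→ [110, 68, 81]

at x=1,y=0 over L1,L2,L3:
L1 α=2/3: [112/3, 152/3, 274/3]
L2 α=0: [112/3, 152/3, 274/3]
L3 α=1/4: [183/4, 56, 349/4]
→ [46, 56, 87]

query (0,0) [L1,L2,L3,L5] — begin 0,0,0
after L1 α=2/3: [454/3, 12, 140/3]
after L2 α=1/2: [931/6, 14, 340/3]
after L3 α=3/5: [305/3, 379/5, 1787/15]
after L5 α=2/5: [463/5, 3117/25, 2157/25]
= [93, 125, 86]

(1,1) stack=L1,L2,L3,L5,L6; from [0,0,0]:
after L1 α=1: [47, 151, 61]
after L2 α=1/2: [55, 381/2, 91]
after L3 α=1/4: [397/4, 1381/8, 199/2]
after L5 α=2/3: [1645/12, 1095/8, 499/6]
after L6 α=1/6: [9053/72, 7187/48, 2501/36]
rounded: [126, 150, 69]

at x=3,y=0 over L1,L2,L3,L5,L6,L7:
after L1 α=0: [0, 0, 0]
after L2 α=3/4: [105, 66, 75/4]
after L3 α=3/4: [525/4, 795/4, 2031/16]
after L5 α=2/3: [551/4, 2107/12, 8815/48]
after L6 α=0: [551/4, 2107/12, 8815/48]
after L7 α=4/5: [4167/20, 1391/12, 14959/240]
→ [208, 116, 62]

at x=2,y=1 over L1,L2,L3,L5,L6,L7:
L1 α=3/7: [159/7, 192/7, 471/7]
L2 α=2/7: [1691/49, 3886/49, 3937/49]
L3 α=1/2: [2867/98, 12461/98, 15795/98]
L5 α=4/7: [9777/686, 108727/686, 126177/686]
L6 α=3/8: [544863/5488, 708275/5488, 1065123/5488]
L7 α=1/2: [1911375/10976, 1745507/10976, 1926739/10976]
= [174, 159, 176]

at x=3,y=1 over L1,L2,L3,L5,L6,L7:
after L1 α=1/6: [73/6, 8, 94/3]
after L2 α=1/3: [157/9, 53/3, 878/9]
after L3 α=3/4: [1885/36, 101/3, 5117/36]
after L5 α=5/8: [15145/96, 573/4, 13217/96]
after L6 α=3/5: [38617/240, 597/10, 44033/240]
after L7 α=2/5: [75257/400, 6751/50, 84033/400]
→ [188, 135, 210]


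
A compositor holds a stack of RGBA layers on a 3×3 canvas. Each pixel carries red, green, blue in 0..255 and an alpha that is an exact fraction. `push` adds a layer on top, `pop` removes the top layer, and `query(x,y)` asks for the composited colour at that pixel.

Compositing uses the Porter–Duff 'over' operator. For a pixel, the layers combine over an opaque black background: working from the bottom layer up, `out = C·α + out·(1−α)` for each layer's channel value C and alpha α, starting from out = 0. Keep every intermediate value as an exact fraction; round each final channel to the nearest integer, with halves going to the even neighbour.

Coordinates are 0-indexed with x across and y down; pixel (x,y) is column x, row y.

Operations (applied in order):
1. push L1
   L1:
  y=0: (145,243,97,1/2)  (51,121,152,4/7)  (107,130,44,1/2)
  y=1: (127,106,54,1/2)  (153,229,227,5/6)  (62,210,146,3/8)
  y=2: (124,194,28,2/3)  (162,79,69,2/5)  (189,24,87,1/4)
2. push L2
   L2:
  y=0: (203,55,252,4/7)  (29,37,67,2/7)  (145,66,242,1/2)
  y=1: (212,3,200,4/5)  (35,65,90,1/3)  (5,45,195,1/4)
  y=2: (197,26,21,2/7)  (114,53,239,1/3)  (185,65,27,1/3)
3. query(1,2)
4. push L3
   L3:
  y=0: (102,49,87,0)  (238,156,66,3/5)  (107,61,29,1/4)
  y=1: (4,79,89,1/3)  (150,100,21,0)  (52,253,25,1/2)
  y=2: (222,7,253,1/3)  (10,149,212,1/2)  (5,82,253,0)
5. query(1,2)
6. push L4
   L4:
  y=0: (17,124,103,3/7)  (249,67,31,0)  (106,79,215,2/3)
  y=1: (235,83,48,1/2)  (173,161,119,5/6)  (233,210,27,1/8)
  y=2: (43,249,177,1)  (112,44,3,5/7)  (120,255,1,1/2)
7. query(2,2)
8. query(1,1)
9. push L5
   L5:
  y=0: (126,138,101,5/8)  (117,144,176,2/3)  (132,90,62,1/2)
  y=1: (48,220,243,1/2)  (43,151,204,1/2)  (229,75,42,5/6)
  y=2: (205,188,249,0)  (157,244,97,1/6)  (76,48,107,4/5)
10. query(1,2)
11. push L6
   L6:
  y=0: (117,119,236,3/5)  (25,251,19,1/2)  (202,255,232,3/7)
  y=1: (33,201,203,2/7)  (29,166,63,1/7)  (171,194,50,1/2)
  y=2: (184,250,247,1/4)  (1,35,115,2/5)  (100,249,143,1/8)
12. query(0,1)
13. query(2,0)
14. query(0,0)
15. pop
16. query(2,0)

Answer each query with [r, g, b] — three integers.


query (1,2) [L1,L2] — begin 0,0,0
after L1 α=2/5: [324/5, 158/5, 138/5]
after L2 α=1/3: [406/5, 581/15, 1471/15]
rounded: [81, 39, 98]

query (1,2) [L1,L2,L3] — begin 0,0,0
+L1 (α=2/5) → [324/5, 158/5, 138/5]
+L2 (α=1/3) → [406/5, 581/15, 1471/15]
+L3 (α=1/2) → [228/5, 1408/15, 4651/30]
rounded: [46, 94, 155]

(2,2) stack=L1,L2,L3,L4; from [0,0,0]:
+L1 (α=1/4) → [189/4, 6, 87/4]
+L2 (α=1/3) → [559/6, 77/3, 47/2]
+L3 (α=0) → [559/6, 77/3, 47/2]
+L4 (α=1/2) → [1279/12, 421/3, 49/4]
rounded: [107, 140, 12]

(1,1) stack=L1,L2,L3,L4; from [0,0,0]:
L1 α=5/6: [255/2, 1145/6, 1135/6]
L2 α=1/3: [290/3, 1340/9, 1405/9]
L3 α=0: [290/3, 1340/9, 1405/9]
L4 α=5/6: [2885/18, 8585/54, 3380/27]
rounded: [160, 159, 125]

(1,2) stack=L1,L2,L3,L4,L5; from [0,0,0]:
+L1 (α=2/5) → [324/5, 158/5, 138/5]
+L2 (α=1/3) → [406/5, 581/15, 1471/15]
+L3 (α=1/2) → [228/5, 1408/15, 4651/30]
+L4 (α=5/7) → [3256/35, 6116/105, 4876/105]
+L5 (α=1/6) → [4355/42, 5620/63, 6913/126]
rounded: [104, 89, 55]

at x=0,y=1 over L1,L2,L3,L4,L5,L6:
+L1 (α=1/2) → [127/2, 53, 27]
+L2 (α=4/5) → [1823/10, 13, 827/5]
+L3 (α=1/3) → [1843/15, 35, 2099/15]
+L4 (α=1/2) → [2684/15, 59, 2819/30]
+L5 (α=1/2) → [1702/15, 279/2, 10109/60]
+L6 (α=2/7) → [1900/21, 2199/14, 14981/84]
rounded: [90, 157, 178]

at x=2,y=0 over L1,L2,L3,L4,L5,L6:
after L1 α=1/2: [107/2, 65, 22]
after L2 α=1/2: [397/4, 131/2, 132]
after L3 α=1/4: [1619/16, 515/8, 425/4]
after L4 α=2/3: [5011/48, 593/8, 715/4]
after L5 α=1/2: [11347/96, 1313/16, 963/8]
after L6 α=3/7: [25891/168, 4373/28, 2355/14]
→ [154, 156, 168]

(0,0) stack=L1,L2,L3,L4,L5,L6; from [0,0,0]:
after L1 α=1/2: [145/2, 243/2, 97/2]
after L2 α=4/7: [2059/14, 167/2, 2307/14]
after L3 α=0: [2059/14, 167/2, 2307/14]
after L4 α=3/7: [4475/49, 706/7, 6777/49]
after L5 α=5/8: [44295/392, 1737/14, 11269/98]
after L6 α=3/5: [113091/980, 4236/35, 45961/245]
= [115, 121, 188]

query (2,0) [L1,L2,L3,L4,L5] — begin 0,0,0
after L1 α=1/2: [107/2, 65, 22]
after L2 α=1/2: [397/4, 131/2, 132]
after L3 α=1/4: [1619/16, 515/8, 425/4]
after L4 α=2/3: [5011/48, 593/8, 715/4]
after L5 α=1/2: [11347/96, 1313/16, 963/8]
rounded: [118, 82, 120]


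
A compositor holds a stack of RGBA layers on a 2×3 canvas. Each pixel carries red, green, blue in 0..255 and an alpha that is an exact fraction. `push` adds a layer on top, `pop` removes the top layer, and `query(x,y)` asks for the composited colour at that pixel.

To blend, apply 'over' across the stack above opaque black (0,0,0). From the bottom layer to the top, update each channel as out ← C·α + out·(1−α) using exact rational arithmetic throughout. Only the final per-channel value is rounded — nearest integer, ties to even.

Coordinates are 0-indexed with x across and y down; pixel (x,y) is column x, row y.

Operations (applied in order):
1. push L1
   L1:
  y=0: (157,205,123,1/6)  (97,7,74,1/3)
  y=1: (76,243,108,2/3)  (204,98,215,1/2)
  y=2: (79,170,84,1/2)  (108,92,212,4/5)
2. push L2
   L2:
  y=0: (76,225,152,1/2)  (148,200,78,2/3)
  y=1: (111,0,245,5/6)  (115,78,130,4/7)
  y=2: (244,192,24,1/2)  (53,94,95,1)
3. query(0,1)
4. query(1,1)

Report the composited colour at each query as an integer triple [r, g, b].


at x=0,y=1 over L1,L2:
+L1 (α=2/3) → [152/3, 162, 72]
+L2 (α=5/6) → [1817/18, 27, 1297/6]
rounded: [101, 27, 216]

at x=1,y=1 over L1,L2:
after L1 α=1/2: [102, 49, 215/2]
after L2 α=4/7: [766/7, 459/7, 1685/14]
→ [109, 66, 120]


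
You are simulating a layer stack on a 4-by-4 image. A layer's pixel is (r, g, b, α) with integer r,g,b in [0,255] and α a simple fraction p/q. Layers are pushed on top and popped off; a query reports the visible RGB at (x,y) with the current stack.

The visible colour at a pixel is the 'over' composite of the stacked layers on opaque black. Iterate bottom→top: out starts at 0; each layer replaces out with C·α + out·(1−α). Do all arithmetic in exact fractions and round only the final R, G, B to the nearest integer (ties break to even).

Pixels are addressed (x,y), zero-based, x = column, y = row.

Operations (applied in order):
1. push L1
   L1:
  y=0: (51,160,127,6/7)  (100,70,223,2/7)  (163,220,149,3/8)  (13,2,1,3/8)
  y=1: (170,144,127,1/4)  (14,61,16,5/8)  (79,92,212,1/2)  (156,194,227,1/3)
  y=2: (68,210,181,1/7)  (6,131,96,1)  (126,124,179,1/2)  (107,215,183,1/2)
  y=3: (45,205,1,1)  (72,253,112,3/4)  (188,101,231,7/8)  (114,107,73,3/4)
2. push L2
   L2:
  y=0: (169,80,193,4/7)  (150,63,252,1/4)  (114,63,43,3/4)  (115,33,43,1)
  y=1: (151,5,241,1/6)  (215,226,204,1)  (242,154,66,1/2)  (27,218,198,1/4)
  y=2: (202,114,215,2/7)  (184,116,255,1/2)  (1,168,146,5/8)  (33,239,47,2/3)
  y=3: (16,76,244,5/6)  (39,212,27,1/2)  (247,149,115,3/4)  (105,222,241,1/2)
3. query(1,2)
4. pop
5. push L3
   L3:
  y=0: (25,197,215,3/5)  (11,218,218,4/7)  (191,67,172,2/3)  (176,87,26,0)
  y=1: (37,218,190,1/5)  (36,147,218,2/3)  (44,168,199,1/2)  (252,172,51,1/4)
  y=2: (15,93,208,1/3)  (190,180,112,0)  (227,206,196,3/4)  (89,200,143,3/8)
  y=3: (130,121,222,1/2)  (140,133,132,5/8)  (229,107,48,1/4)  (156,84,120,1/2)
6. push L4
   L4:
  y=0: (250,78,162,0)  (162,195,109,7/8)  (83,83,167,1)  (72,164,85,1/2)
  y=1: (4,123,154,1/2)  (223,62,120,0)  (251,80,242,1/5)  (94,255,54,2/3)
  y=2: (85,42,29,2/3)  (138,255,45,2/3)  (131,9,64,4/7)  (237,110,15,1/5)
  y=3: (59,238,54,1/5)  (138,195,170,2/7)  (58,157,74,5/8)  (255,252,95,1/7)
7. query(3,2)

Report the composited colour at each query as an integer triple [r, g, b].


query (1,2) [L1,L2] — begin 0,0,0
L1 α=1: [6, 131, 96]
L2 α=1/2: [95, 247/2, 351/2]
= [95, 124, 176]

at x=3,y=2 over L1,L3,L4:
+L1 (α=1/2) → [107/2, 215/2, 183/2]
+L3 (α=3/8) → [1069/16, 2275/16, 1773/16]
+L4 (α=1/5) → [2017/20, 543/4, 1833/20]
= [101, 136, 92]


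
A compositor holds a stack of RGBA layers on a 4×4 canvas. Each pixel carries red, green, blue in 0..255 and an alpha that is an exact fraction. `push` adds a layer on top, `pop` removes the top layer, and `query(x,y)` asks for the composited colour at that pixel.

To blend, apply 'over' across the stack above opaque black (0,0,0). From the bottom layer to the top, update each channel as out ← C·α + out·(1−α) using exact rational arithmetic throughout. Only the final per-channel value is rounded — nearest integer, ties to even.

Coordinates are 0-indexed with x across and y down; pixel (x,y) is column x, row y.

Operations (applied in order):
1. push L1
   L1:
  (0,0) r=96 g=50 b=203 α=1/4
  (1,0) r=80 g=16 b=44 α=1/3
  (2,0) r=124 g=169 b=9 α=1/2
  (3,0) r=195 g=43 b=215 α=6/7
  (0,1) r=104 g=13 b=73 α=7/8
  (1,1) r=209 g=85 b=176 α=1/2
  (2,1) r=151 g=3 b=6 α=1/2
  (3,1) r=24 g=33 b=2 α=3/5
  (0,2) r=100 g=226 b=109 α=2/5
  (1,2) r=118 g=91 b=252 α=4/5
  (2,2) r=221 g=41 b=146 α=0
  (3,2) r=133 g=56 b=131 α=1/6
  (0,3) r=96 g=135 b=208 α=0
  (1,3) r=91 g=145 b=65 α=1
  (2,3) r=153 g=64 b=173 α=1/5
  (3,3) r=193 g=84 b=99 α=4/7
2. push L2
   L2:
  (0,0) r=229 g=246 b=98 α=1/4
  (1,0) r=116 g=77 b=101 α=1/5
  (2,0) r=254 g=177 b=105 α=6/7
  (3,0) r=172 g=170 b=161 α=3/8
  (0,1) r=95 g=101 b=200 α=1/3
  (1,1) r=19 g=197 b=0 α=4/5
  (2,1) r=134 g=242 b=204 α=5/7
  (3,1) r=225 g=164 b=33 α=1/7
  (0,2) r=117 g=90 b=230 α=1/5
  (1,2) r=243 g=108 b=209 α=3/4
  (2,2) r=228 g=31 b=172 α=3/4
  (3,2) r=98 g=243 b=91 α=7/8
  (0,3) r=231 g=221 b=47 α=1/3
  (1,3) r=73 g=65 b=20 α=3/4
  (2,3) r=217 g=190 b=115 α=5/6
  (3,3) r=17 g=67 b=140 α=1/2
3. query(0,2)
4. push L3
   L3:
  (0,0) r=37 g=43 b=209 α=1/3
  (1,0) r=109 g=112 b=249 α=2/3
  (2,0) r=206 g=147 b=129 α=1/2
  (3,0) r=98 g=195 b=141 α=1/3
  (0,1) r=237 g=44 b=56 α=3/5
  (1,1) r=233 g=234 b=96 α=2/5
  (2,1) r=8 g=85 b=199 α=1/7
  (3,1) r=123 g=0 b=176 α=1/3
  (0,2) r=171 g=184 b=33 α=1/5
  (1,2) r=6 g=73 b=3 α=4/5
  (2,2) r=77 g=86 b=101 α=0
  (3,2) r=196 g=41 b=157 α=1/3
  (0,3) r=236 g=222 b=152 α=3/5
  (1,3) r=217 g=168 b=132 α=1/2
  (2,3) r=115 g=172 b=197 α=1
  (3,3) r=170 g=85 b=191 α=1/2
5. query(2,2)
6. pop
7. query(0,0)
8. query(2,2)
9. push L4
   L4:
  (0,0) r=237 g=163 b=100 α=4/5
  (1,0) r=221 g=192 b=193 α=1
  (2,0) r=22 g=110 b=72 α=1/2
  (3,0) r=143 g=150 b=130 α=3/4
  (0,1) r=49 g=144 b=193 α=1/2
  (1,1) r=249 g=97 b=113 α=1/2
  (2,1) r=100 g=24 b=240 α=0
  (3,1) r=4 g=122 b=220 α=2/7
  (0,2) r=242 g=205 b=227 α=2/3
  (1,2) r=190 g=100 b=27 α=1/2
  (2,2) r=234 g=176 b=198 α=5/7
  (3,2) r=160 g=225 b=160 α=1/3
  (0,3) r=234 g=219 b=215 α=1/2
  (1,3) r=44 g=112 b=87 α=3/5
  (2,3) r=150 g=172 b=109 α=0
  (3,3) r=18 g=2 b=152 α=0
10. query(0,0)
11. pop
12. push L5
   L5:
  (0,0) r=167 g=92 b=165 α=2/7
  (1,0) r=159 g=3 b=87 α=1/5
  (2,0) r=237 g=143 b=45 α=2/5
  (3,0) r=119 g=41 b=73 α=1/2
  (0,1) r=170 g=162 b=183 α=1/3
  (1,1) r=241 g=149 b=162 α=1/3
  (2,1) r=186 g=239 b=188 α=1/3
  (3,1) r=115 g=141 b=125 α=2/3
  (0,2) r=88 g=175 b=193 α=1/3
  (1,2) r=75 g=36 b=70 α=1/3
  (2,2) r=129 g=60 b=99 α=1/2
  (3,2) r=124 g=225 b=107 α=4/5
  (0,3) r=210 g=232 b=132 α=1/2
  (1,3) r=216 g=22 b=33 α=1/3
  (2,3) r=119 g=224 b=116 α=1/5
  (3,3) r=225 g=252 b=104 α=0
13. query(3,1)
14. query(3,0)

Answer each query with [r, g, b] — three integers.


(0,2) stack=L1,L2; from [0,0,0]:
+L1 (α=2/5) → [40, 452/5, 218/5]
+L2 (α=1/5) → [277/5, 2258/25, 2022/25]
rounded: [55, 90, 81]

query (2,2) [L1,L2,L3] — begin 0,0,0
after L1 α=0: [0, 0, 0]
after L2 α=3/4: [171, 93/4, 129]
after L3 α=0: [171, 93/4, 129]
= [171, 23, 129]

query (0,0) [L1,L2] — begin 0,0,0
after L1 α=1/4: [24, 25/2, 203/4]
after L2 α=1/4: [301/4, 567/8, 1001/16]
→ [75, 71, 63]

query (2,2) [L1,L2] — begin 0,0,0
L1 α=0: [0, 0, 0]
L2 α=3/4: [171, 93/4, 129]
→ [171, 23, 129]

at x=0,y=0 over L1,L2,L4:
+L1 (α=1/4) → [24, 25/2, 203/4]
+L2 (α=1/4) → [301/4, 567/8, 1001/16]
+L4 (α=4/5) → [4093/20, 5783/40, 7401/80]
rounded: [205, 145, 93]

query (3,1) [L1,L2,L5] — begin 0,0,0
+L1 (α=3/5) → [72/5, 99/5, 6/5]
+L2 (α=1/7) → [1557/35, 202/5, 201/35]
+L5 (α=2/3) → [9607/105, 1612/15, 8951/105]
→ [91, 107, 85]

query (3,0) [L1,L2,L5] — begin 0,0,0
L1 α=6/7: [1170/7, 258/7, 1290/7]
L2 α=3/8: [4731/28, 1215/14, 9831/56]
L5 α=1/2: [8063/56, 1789/28, 13919/112]
= [144, 64, 124]


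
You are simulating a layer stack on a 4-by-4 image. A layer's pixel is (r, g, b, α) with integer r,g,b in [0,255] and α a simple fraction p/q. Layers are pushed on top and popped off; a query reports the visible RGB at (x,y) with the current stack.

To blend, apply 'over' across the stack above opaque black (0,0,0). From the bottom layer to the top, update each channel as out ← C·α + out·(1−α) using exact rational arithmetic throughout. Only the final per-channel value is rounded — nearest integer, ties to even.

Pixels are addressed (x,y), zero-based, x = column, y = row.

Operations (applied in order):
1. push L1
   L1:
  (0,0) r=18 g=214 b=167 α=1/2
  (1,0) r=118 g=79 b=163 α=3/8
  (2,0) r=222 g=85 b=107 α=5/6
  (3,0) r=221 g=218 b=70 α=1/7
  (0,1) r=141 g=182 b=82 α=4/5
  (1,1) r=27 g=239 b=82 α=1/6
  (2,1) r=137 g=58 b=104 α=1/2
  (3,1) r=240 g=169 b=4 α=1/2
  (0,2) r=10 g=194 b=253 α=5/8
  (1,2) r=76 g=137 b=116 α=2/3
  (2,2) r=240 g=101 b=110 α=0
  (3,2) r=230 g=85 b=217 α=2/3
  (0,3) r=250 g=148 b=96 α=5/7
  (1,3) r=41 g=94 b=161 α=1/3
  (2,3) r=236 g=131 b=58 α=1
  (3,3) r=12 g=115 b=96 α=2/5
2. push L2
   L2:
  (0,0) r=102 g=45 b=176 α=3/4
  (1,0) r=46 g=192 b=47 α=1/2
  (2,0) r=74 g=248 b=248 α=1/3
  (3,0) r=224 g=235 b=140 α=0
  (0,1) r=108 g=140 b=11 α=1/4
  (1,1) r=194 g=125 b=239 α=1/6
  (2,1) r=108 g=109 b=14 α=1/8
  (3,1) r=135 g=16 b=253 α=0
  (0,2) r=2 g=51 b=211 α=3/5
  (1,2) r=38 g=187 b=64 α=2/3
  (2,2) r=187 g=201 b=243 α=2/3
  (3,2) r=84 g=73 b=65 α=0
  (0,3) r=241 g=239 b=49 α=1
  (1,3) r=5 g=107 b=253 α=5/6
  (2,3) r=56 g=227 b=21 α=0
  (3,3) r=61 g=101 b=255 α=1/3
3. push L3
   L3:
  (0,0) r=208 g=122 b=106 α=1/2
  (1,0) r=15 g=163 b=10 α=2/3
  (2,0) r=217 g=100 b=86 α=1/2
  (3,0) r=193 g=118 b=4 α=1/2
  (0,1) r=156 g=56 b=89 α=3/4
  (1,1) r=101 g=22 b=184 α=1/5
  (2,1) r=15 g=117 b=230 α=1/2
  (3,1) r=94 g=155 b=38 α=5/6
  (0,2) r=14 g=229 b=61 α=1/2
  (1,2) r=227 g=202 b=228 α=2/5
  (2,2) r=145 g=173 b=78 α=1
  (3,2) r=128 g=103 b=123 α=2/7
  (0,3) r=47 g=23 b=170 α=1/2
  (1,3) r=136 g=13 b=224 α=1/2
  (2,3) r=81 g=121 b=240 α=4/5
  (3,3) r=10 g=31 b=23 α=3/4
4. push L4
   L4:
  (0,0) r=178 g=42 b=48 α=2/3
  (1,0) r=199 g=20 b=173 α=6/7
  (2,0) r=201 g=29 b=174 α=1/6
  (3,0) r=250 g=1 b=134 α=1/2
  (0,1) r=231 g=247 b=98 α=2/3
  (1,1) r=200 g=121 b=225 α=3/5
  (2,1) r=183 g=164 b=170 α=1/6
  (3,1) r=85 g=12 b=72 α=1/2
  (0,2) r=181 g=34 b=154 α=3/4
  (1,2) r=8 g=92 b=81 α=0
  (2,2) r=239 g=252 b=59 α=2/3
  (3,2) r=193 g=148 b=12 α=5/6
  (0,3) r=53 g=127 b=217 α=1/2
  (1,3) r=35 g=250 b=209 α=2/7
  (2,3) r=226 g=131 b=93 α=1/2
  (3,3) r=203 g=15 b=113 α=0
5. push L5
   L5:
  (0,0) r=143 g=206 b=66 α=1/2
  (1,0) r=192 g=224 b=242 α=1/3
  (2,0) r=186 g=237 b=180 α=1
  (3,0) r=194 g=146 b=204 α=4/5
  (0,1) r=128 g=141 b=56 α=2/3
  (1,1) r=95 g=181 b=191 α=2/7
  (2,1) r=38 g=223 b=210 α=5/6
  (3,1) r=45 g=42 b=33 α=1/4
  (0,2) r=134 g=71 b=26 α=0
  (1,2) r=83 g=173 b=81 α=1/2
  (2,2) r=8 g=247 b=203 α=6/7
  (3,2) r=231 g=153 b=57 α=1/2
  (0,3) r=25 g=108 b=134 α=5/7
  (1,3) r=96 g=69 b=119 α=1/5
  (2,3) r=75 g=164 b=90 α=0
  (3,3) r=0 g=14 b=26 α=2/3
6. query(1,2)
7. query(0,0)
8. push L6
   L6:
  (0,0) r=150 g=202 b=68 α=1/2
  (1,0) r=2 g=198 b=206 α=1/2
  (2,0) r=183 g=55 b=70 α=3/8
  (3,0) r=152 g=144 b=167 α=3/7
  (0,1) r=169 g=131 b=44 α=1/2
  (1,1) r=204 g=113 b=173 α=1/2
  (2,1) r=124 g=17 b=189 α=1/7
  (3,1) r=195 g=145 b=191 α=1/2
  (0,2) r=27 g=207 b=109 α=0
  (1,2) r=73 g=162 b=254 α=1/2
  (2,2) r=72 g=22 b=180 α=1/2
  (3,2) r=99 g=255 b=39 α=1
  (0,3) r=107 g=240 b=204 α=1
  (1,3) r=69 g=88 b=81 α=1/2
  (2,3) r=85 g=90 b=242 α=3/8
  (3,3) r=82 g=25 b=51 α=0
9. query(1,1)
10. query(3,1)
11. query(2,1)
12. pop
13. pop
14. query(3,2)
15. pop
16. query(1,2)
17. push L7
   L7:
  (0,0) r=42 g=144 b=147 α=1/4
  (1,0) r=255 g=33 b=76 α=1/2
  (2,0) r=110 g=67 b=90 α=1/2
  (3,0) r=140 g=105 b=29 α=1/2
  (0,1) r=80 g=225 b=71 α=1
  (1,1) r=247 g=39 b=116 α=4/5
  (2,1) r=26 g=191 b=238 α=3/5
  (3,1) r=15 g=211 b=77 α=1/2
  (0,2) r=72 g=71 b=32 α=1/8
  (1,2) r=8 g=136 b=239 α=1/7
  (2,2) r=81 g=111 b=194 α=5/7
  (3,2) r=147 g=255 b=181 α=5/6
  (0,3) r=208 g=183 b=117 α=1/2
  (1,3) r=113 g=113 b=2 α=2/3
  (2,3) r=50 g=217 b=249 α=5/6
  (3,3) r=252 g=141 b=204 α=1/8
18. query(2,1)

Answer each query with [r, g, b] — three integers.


at x=1,y=2 over L1,L2,L3,L4,L5:
+L1 (α=2/3) → [152/3, 274/3, 232/3]
+L2 (α=2/3) → [380/9, 1396/9, 616/9]
+L3 (α=2/5) → [1742/15, 2608/15, 1984/15]
+L4 (α=0) → [1742/15, 2608/15, 1984/15]
+L5 (α=1/2) → [2987/30, 5203/30, 3199/30]
rounded: [100, 173, 107]

(0,0) stack=L1,L2,L3,L4,L5; from [0,0,0]:
L1 α=1/2: [9, 107, 167/2]
L2 α=3/4: [315/4, 121/2, 1223/8]
L3 α=1/2: [1147/8, 365/4, 2071/16]
L4 α=2/3: [3995/24, 701/12, 3607/48]
L5 α=1/2: [7427/48, 3173/24, 6775/96]
rounded: [155, 132, 71]

at x=1,y=1 over L1,L2,L3,L4,L5,L6:
+L1 (α=1/6) → [9/2, 239/6, 41/3]
+L2 (α=1/6) → [433/12, 1945/36, 461/9]
+L3 (α=1/5) → [736/15, 2143/45, 700/9]
+L4 (α=3/5) → [10472/75, 20621/225, 1495/9]
+L5 (α=2/7) → [13322/105, 5273/45, 1559/9]
+L6 (α=1/2) → [17371/105, 5179/45, 1558/9]
rounded: [165, 115, 173]

at x=3,y=1 over L1,L2,L3,L4,L5,L6:
L1 α=1/2: [120, 169/2, 2]
L2 α=0: [120, 169/2, 2]
L3 α=5/6: [295/3, 573/4, 32]
L4 α=1/2: [275/3, 621/8, 52]
L5 α=1/4: [80, 2199/32, 189/4]
L6 α=1/2: [275/2, 6839/64, 953/8]
→ [138, 107, 119]

query (2,1) [L1,L2,L3,L4,L5,L6] — begin 0,0,0
L1 α=1/2: [137/2, 29, 52]
L2 α=1/8: [1175/16, 39, 189/4]
L3 α=1/2: [1415/32, 78, 1109/8]
L4 α=1/6: [12931/192, 277/3, 6905/48]
L5 α=5/6: [49411/1152, 1811/9, 57305/288]
L6 α=1/7: [73219/1344, 3673/21, 66377/336]
→ [54, 175, 198]

query (3,2) [L1,L2,L3,L4] — begin 0,0,0
after L1 α=2/3: [460/3, 170/3, 434/3]
after L2 α=0: [460/3, 170/3, 434/3]
after L3 α=2/7: [3068/21, 1468/21, 2908/21]
after L4 α=5/6: [23333/126, 8504/63, 2084/63]
= [185, 135, 33]

at x=1,y=2 over L1,L2,L3:
L1 α=2/3: [152/3, 274/3, 232/3]
L2 α=2/3: [380/9, 1396/9, 616/9]
L3 α=2/5: [1742/15, 2608/15, 1984/15]
rounded: [116, 174, 132]

query (2,1) [L1,L2,L3,L7] — begin 0,0,0
after L1 α=1/2: [137/2, 29, 52]
after L2 α=1/8: [1175/16, 39, 189/4]
after L3 α=1/2: [1415/32, 78, 1109/8]
after L7 α=3/5: [2663/80, 729/5, 793/4]
= [33, 146, 198]
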